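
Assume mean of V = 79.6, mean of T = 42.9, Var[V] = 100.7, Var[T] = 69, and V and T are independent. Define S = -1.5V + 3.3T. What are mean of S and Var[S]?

mean of S = 22.17, Var[S] = 977.985

mean of S = (-1.5)·mean of V + 3.3·mean of T = (-1.5)·79.6 + 3.3·42.9 = 22.17.
Var[S] = a²·Var[V] + b²·Var[T] + 2ab·Cov(V, T) with a = -1.5, b = 3.3.
Independence gives Cov(V, T) = 0.
= (-1.5)²·100.7 + 3.3²·69 + 2·(-1.5)·3.3·0
= 226.575 + 751.41 + 0 = 977.985.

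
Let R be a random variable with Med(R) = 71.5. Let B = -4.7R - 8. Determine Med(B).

Med(B) = -344.05

A linear map preserves order up to sign, so Med(B) = a·Med(R) + b = (-4.7)·71.5 + (-8) = -344.05.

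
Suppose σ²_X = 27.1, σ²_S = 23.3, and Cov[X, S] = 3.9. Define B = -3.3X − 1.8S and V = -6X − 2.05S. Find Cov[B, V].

Cov[B, V] = 691.0605

By bilinearity, Cov[B, V] = ac·σ²_X + bd·σ²_S + (ad+bc)·Cov[X, S], with a=-3.3, b=-1.8, c=-6, d=-2.05.
ac·σ²_X = (-3.3)·(-6)·27.1 = 536.58
bd·σ²_S = (-1.8)·(-2.05)·23.3 = 85.977
(ad+bc)·Cov[X, S] = (17.565)·3.9 = 68.5035
Cov[B, V] = 536.58 + 85.977 + 68.5035 = 691.0605.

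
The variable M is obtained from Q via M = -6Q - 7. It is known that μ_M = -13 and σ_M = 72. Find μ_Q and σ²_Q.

μ_Q = 1, σ²_Q = 144

From M = -6Q - 7: μ_M = a·μ_Q + b, so μ_Q = (μ_M − b)/a = (-13 − (-7))/(-6) = 1.
σ²_M = 72² = 5184.
σ²_M = a²·σ²_Q, so σ²_Q = 5184/(-6)² = 144.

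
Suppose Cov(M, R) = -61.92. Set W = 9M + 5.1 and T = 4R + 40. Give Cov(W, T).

Cov(W, T) = -2229.12

Cov(W, T) = a·c·Cov(M, R) = 9·4·(-61.92) = -2229.12. Additive constants drop out.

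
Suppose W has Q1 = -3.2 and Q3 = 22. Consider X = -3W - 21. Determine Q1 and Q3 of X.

a = -3 < 0 reverses order: Q1(X) comes from Q3(W), Q3(X) from Q1(W).
Q1(X) = (-3)·22 + (-21) = -87; Q3(X) = (-3)·(-3.2) + (-21) = -11.4.

Q1(X) = -87, Q3(X) = -11.4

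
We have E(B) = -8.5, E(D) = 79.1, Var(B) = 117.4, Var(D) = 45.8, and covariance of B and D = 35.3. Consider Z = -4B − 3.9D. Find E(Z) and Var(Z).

E(Z) = -274.49, Var(Z) = 3676.378

E(Z) = (-4)·E(B) + (-3.9)·E(D) = (-4)·(-8.5) + (-3.9)·79.1 = -274.49.
Var(Z) = a²·Var(B) + b²·Var(D) + 2ab·covariance of B and D with a = -4, b = -3.9.
= (-4)²·117.4 + (-3.9)²·45.8 + 2·(-4)·(-3.9)·35.3
= 1878.4 + 696.618 + 1101.36 = 3676.378.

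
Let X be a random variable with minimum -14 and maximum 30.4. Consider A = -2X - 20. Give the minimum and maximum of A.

min(A) = -80.8, max(A) = 8

a = -2 < 0, so order reverses: min(A) = a·max(X)+b = (-2)·30.4 + (-20) = -80.8; max(A) = a·min(X)+b = (-2)·(-14) + (-20) = 8.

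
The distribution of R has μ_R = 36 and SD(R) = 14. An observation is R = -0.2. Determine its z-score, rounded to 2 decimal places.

z = -2.59

z = (R − μ_R) / SD(R) = (-0.2 − 36) / 14 ≈ -2.59.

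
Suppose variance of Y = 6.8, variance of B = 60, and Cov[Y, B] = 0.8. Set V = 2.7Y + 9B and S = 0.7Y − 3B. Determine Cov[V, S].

Cov[V, S] = -1608.588

By bilinearity, Cov[V, S] = ac·variance of Y + bd·variance of B + (ad+bc)·Cov[Y, B], with a=2.7, b=9, c=0.7, d=-3.
ac·variance of Y = 2.7·0.7·6.8 = 12.852
bd·variance of B = 9·(-3)·60 = -1620
(ad+bc)·Cov[Y, B] = (-1.8)·0.8 = -1.44
Cov[V, S] = 12.852 + (-1620) + (-1.44) = -1608.588.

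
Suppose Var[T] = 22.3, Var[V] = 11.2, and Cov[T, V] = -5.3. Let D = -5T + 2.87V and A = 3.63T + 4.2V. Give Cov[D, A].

By bilinearity, Cov[D, A] = ac·Var[T] + bd·Var[V] + (ad+bc)·Cov[T, V], with a=-5, b=2.87, c=3.63, d=4.2.
ac·Var[T] = (-5)·3.63·22.3 = -404.745
bd·Var[V] = 2.87·4.2·11.2 = 135.0048
(ad+bc)·Cov[T, V] = (-10.5819)·(-5.3) = 56.08407
Cov[D, A] = -404.745 + 135.0048 + 56.08407 = -213.65613.

Cov[D, A] = -213.65613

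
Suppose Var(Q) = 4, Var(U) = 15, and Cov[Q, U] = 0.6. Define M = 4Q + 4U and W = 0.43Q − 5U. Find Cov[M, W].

Cov[M, W] = -304.088

By bilinearity, Cov[M, W] = ac·Var(Q) + bd·Var(U) + (ad+bc)·Cov[Q, U], with a=4, b=4, c=0.43, d=-5.
ac·Var(Q) = 4·0.43·4 = 6.88
bd·Var(U) = 4·(-5)·15 = -300
(ad+bc)·Cov[Q, U] = (-18.28)·0.6 = -10.968
Cov[M, W] = 6.88 + (-300) + (-10.968) = -304.088.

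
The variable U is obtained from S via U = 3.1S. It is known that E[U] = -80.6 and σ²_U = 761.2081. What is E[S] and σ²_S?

From U = 3.1S: E[U] = a·E[S] + b, so E[S] = (E[U] − b)/a = (-80.6 − 0)/3.1 = -26.
σ²_U = a²·σ²_S, so σ²_S = 761.2081/3.1² = 79.21.

E[S] = -26, σ²_S = 79.21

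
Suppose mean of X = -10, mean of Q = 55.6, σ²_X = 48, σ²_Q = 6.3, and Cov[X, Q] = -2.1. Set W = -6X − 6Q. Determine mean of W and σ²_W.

mean of W = (-6)·mean of X + (-6)·mean of Q = (-6)·(-10) + (-6)·55.6 = -273.6.
σ²_W = a²·σ²_X + b²·σ²_Q + 2ab·Cov[X, Q] with a = -6, b = -6.
= (-6)²·48 + (-6)²·6.3 + 2·(-6)·(-6)·(-2.1)
= 1728 + 226.8 + (-151.2) = 1803.6.

mean of W = -273.6, σ²_W = 1803.6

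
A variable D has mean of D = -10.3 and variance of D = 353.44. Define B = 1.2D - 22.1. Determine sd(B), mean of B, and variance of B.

B = 1.2D - 22.1 is linear with a = 1.2, b = -22.1.
sd(D) = √353.44 = 18.8.
sd(B) = |a|·sd(D) = |1.2|·18.8 = 22.56.
mean of B = a·mean of D + b = 1.2·(-10.3) + (-22.1) = -34.46.
variance of B = a²·variance of D = 1.2²·353.44 = 508.9536 (the additive constant -22.1 does not affect variance).

sd(B) = 22.56, mean of B = -34.46, variance of B = 508.9536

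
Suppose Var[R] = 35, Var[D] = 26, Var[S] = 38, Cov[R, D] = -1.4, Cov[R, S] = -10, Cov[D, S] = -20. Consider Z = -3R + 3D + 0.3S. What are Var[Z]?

Var[Z] = a²·Var[R] + b²·Var[D] + c²·Var[S] + 2ab·Cov[R, D] + 2ac·Cov[R, S] + 2bc·Cov[D, S], with a = -3, b = 3, c = 0.3.
= 315 + 234 + 3.42 + 25.2 + 18 + (-36)
= 559.62.

Var[Z] = 559.62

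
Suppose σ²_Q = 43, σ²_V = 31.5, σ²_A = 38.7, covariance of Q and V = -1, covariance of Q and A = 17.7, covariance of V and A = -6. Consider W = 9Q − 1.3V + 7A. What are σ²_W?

σ²_W = 7795.335

σ²_W = a²·σ²_Q + b²·σ²_V + c²·σ²_A + 2ab·covariance of Q and V + 2ac·covariance of Q and A + 2bc·covariance of V and A, with a = 9, b = -1.3, c = 7.
= 3483 + 53.235 + 1896.3 + 23.4 + 2230.2 + 109.2
= 7795.335.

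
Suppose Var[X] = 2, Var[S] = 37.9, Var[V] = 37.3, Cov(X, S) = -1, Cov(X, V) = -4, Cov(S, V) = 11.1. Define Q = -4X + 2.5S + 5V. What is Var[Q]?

Var[Q] = 1658.875

Var[Q] = a²·Var[X] + b²·Var[S] + c²·Var[V] + 2ab·Cov(X, S) + 2ac·Cov(X, V) + 2bc·Cov(S, V), with a = -4, b = 2.5, c = 5.
= 32 + 236.875 + 932.5 + 20 + 160 + 277.5
= 1658.875.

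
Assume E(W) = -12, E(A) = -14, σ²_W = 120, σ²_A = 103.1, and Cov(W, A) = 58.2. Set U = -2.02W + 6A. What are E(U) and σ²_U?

E(U) = (-2.02)·E(W) + 6·E(A) = (-2.02)·(-12) + 6·(-14) = -59.76.
σ²_U = a²·σ²_W + b²·σ²_A + 2ab·Cov(W, A) with a = -2.02, b = 6.
= (-2.02)²·120 + 6²·103.1 + 2·(-2.02)·6·58.2
= 489.648 + 3711.6 + (-1410.768) = 2790.48.

E(U) = -59.76, σ²_U = 2790.48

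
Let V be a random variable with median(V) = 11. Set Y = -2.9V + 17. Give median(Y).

median(Y) = -14.9

A linear map preserves order up to sign, so median(Y) = a·median(V) + b = (-2.9)·11 + 17 = -14.9.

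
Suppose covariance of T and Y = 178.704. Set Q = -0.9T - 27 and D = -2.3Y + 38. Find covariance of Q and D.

covariance of Q and D = a·c·covariance of T and Y = (-0.9)·(-2.3)·178.704 = 369.91728. Additive constants drop out.

covariance of Q and D = 369.91728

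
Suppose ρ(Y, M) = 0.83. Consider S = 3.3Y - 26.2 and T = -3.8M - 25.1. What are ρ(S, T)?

Linear rescalings preserve |correlation|; the slopes 3.3 and -3.8 have opposite signs, so the correlation flips sign: ρ(S, T) = −ρ(Y, M) = -0.83.

ρ(S, T) = -0.83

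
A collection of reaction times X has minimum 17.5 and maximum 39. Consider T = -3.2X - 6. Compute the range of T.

Range of X = 39 − 17.5 = 21.5.
Range(T) = |a|·Range(X) = |-3.2|·21.5 = 68.8.

Range(T) = 68.8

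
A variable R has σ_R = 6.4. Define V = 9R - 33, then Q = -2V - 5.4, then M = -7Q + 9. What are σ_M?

σ_M = 806.4

σ_V = |9|·6.4 = 57.6.
σ_Q = |-2|·57.6 = 115.2.
σ_M = |-7|·115.2 = 806.4.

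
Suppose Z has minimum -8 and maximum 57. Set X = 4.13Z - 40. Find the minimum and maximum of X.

min(X) = -73.04, max(X) = 195.41

a = 4.13 > 0, so min(X) = a·min(Z)+b = 4.13·(-8) + (-40) = -73.04 and max(X) = 4.13·57 + (-40) = 195.41.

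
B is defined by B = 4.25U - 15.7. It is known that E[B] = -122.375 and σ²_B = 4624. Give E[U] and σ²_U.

From B = 4.25U - 15.7: E[B] = a·E[U] + b, so E[U] = (E[B] − b)/a = (-122.375 − (-15.7))/4.25 = -25.1.
σ²_B = a²·σ²_U, so σ²_U = 4624/4.25² = 256.

E[U] = -25.1, σ²_U = 256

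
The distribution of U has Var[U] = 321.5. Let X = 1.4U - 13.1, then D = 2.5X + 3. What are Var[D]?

Var[D] = 3938.375

Var[X] = 1.4²·321.5 = 630.14.
Var[D] = 2.5²·630.14 = 3938.375.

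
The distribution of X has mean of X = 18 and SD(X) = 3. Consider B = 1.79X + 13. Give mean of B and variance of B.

B = 1.79X + 13 is linear with a = 1.79, b = 13.
mean of B = a·mean of X + b = 1.79·18 + 13 = 45.22.
variance of X = 3² = 9.
variance of B = a²·variance of X = 1.79²·9 = 28.8369 (the additive constant 13 does not affect variance).

mean of B = 45.22, variance of B = 28.8369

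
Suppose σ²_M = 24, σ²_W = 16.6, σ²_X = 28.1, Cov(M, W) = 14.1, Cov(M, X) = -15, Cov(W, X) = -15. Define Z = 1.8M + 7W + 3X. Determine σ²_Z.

σ²_Z = a²·σ²_M + b²·σ²_W + c²·σ²_X + 2ab·Cov(M, W) + 2ac·Cov(M, X) + 2bc·Cov(W, X), with a = 1.8, b = 7, c = 3.
= 77.76 + 813.4 + 252.9 + 355.32 + (-162) + (-630)
= 707.38.

σ²_Z = 707.38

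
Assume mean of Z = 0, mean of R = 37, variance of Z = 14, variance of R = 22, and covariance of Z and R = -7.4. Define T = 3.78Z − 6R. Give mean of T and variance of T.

mean of T = -222, variance of T = 1327.7016

mean of T = 3.78·mean of Z + (-6)·mean of R = 3.78·0 + (-6)·37 = -222.
variance of T = a²·variance of Z + b²·variance of R + 2ab·covariance of Z and R with a = 3.78, b = -6.
= 3.78²·14 + (-6)²·22 + 2·3.78·(-6)·(-7.4)
= 200.0376 + 792 + 335.664 = 1327.7016.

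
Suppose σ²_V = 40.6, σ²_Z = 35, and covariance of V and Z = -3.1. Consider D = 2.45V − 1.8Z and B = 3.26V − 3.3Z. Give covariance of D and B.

By bilinearity, covariance of D and B = ac·σ²_V + bd·σ²_Z + (ad+bc)·covariance of V and Z, with a=2.45, b=-1.8, c=3.26, d=-3.3.
ac·σ²_V = 2.45·3.26·40.6 = 324.2722
bd·σ²_Z = (-1.8)·(-3.3)·35 = 207.9
(ad+bc)·covariance of V and Z = (-13.953)·(-3.1) = 43.2543
covariance of D and B = 324.2722 + 207.9 + 43.2543 = 575.4265.

covariance of D and B = 575.4265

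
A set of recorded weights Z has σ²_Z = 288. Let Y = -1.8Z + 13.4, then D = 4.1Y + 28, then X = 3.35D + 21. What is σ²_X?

σ²_Y = (-1.8)²·288 = 933.12.
σ²_D = 4.1²·933.12 = 15685.7472.
σ²_X = 3.35²·15685.7472 = 176033.297952.

σ²_X = 176033.297952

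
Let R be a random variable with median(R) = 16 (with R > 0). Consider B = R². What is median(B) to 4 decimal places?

median(B) = 256

R² is monotone on this domain, so median(B) = square(16) = 256.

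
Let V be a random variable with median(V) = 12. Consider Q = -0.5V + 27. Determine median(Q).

median(Q) = 21

A linear map preserves order up to sign, so median(Q) = a·median(V) + b = (-0.5)·12 + 27 = 21.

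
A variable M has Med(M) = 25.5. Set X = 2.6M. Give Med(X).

Med(X) = 66.3

A linear map preserves order up to sign, so Med(X) = a·Med(M) + b = 2.6·25.5 = 66.3.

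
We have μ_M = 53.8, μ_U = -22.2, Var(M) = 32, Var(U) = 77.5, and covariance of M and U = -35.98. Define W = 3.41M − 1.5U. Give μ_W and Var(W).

μ_W = 216.758, Var(W) = 914.5496

μ_W = 3.41·μ_M + (-1.5)·μ_U = 3.41·53.8 + (-1.5)·(-22.2) = 216.758.
Var(W) = a²·Var(M) + b²·Var(U) + 2ab·covariance of M and U with a = 3.41, b = -1.5.
= 3.41²·32 + (-1.5)²·77.5 + 2·3.41·(-1.5)·(-35.98)
= 372.0992 + 174.375 + 368.0754 = 914.5496.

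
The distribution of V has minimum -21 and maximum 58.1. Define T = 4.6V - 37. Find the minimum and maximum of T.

min(T) = -133.6, max(T) = 230.26

a = 4.6 > 0, so min(T) = a·min(V)+b = 4.6·(-21) + (-37) = -133.6 and max(T) = 4.6·58.1 + (-37) = 230.26.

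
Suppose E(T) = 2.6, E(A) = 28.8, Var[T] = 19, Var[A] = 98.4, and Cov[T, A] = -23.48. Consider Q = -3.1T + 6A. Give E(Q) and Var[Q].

E(Q) = (-3.1)·E(T) + 6·E(A) = (-3.1)·2.6 + 6·28.8 = 164.74.
Var[Q] = a²·Var[T] + b²·Var[A] + 2ab·Cov[T, A] with a = -3.1, b = 6.
= (-3.1)²·19 + 6²·98.4 + 2·(-3.1)·6·(-23.48)
= 182.59 + 3542.4 + 873.456 = 4598.446.

E(Q) = 164.74, Var[Q] = 4598.446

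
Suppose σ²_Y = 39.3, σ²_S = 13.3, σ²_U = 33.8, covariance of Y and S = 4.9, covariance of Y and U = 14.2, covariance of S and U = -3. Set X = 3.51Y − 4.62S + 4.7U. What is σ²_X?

σ²_X = a²·σ²_Y + b²·σ²_S + c²·σ²_U + 2ab·covariance of Y and S + 2ac·covariance of Y and U + 2bc·covariance of S and U, with a = 3.51, b = -4.62, c = 4.7.
= 484.17993 + 283.88052 + 746.642 + (-158.91876) + 468.5148 + 130.284
= 1954.58249.

σ²_X = 1954.58249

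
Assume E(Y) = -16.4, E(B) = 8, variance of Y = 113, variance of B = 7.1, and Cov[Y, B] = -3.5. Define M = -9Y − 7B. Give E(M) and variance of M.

E(M) = 91.6, variance of M = 9059.9

E(M) = (-9)·E(Y) + (-7)·E(B) = (-9)·(-16.4) + (-7)·8 = 91.6.
variance of M = a²·variance of Y + b²·variance of B + 2ab·Cov[Y, B] with a = -9, b = -7.
= (-9)²·113 + (-7)²·7.1 + 2·(-9)·(-7)·(-3.5)
= 9153 + 347.9 + (-441) = 9059.9.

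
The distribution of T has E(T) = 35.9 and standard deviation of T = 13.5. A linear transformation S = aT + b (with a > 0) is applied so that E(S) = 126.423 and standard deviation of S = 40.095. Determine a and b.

a = 2.97, b = 19.8

standard deviation of S = a·standard deviation of T (a > 0), so a = 40.095/13.5 = 2.97.
E(S) = a·E(T) + b, so b = 126.423 − 2.97·35.9 = 19.8.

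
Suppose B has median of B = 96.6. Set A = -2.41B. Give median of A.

median of A = -232.806

A linear map preserves order up to sign, so median of A = a·median of B + b = (-2.41)·96.6 = -232.806.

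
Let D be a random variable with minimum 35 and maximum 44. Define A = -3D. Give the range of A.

Range(A) = 27

Range of D = 44 − 35 = 9.
Range(A) = |a|·Range(D) = |-3|·9 = 27.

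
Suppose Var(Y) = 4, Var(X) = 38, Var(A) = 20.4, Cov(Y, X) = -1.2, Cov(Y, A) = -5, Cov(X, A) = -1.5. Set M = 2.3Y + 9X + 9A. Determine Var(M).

Var(M) = 4251.88

Var(M) = a²·Var(Y) + b²·Var(X) + c²·Var(A) + 2ab·Cov(Y, X) + 2ac·Cov(Y, A) + 2bc·Cov(X, A), with a = 2.3, b = 9, c = 9.
= 21.16 + 3078 + 1652.4 + (-49.68) + (-207) + (-243)
= 4251.88.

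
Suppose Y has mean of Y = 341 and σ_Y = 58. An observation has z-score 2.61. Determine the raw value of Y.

Y = mean of Y + z·σ_Y = 341 + 2.61·58 = 492.38.

Y = 492.38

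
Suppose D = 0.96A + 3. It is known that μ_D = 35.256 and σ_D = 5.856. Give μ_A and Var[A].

From D = 0.96A + 3: μ_D = a·μ_A + b, so μ_A = (μ_D − b)/a = (35.256 − 3)/0.96 = 33.6.
Var[D] = 5.856² = 34.292736.
Var[D] = a²·Var[A], so Var[A] = 34.292736/0.96² = 37.21.

μ_A = 33.6, Var[A] = 37.21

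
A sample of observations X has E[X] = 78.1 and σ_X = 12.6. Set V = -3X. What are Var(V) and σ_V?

Var(V) = 1428.84, σ_V = 37.8

V = -3X is linear with a = -3, b = 0.
Var(X) = 12.6² = 158.76.
Var(V) = a²·Var(X) = (-3)²·158.76 = 1428.84.
σ_V = |a|·σ_X = |-3|·12.6 = 37.8.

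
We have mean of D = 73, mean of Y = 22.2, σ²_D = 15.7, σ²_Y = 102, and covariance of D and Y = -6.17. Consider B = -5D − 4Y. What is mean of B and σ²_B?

mean of B = -453.8, σ²_B = 1777.7

mean of B = (-5)·mean of D + (-4)·mean of Y = (-5)·73 + (-4)·22.2 = -453.8.
σ²_B = a²·σ²_D + b²·σ²_Y + 2ab·covariance of D and Y with a = -5, b = -4.
= (-5)²·15.7 + (-4)²·102 + 2·(-5)·(-4)·(-6.17)
= 392.5 + 1632 + (-246.8) = 1777.7.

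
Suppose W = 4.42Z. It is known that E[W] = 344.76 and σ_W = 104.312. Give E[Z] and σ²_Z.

From W = 4.42Z: E[W] = a·E[Z] + b, so E[Z] = (E[W] − b)/a = (344.76 − 0)/4.42 = 78.
σ²_W = 104.312² = 10880.993344.
σ²_W = a²·σ²_Z, so σ²_Z = 10880.993344/4.42² = 556.96.

E[Z] = 78, σ²_Z = 556.96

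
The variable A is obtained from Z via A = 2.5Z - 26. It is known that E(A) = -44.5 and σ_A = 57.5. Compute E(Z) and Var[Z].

E(Z) = -7.4, Var[Z] = 529

From A = 2.5Z - 26: E(A) = a·E(Z) + b, so E(Z) = (E(A) − b)/a = (-44.5 − (-26))/2.5 = -7.4.
Var[A] = 57.5² = 3306.25.
Var[A] = a²·Var[Z], so Var[Z] = 3306.25/2.5² = 529.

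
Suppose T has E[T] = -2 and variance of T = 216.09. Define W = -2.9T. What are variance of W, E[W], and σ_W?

W = -2.9T is linear with a = -2.9, b = 0.
variance of W = a²·variance of T = (-2.9)²·216.09 = 1817.3169.
E[W] = a·E[T] + b = (-2.9)·(-2) = 5.8.
σ_T = √216.09 = 14.7.
σ_W = |a|·σ_T = |-2.9|·14.7 = 42.63.

variance of W = 1817.3169, E[W] = 5.8, σ_W = 42.63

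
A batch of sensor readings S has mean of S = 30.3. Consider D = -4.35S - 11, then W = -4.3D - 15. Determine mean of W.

mean of D = (-4.35)·30.3 + (-11) = -142.805.
mean of W = (-4.3)·(-142.805) + (-15) = 599.0615.

mean of W = 599.0615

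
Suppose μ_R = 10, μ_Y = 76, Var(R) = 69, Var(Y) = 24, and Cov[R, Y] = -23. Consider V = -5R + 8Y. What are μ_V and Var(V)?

μ_V = 558, Var(V) = 5101

μ_V = (-5)·μ_R + 8·μ_Y = (-5)·10 + 8·76 = 558.
Var(V) = a²·Var(R) + b²·Var(Y) + 2ab·Cov[R, Y] with a = -5, b = 8.
= (-5)²·69 + 8²·24 + 2·(-5)·8·(-23)
= 1725 + 1536 + 1840 = 5101.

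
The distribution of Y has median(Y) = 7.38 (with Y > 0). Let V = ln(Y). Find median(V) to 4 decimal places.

ln(Y) is monotone on this domain, so median(V) = ln(7.38) ≈ 1.9988.

median(V) = 1.9988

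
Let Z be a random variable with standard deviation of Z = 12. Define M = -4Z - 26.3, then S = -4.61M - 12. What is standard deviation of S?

standard deviation of M = |-4|·12 = 48.
standard deviation of S = |-4.61|·48 = 221.28.

standard deviation of S = 221.28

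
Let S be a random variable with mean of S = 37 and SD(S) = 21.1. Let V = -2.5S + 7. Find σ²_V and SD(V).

σ²_V = 2782.5625, SD(V) = 52.75

V = -2.5S + 7 is linear with a = -2.5, b = 7.
σ²_S = 21.1² = 445.21.
σ²_V = a²·σ²_S = (-2.5)²·445.21 = 2782.5625 (the additive constant 7 does not affect variance).
SD(V) = |a|·SD(S) = |-2.5|·21.1 = 52.75.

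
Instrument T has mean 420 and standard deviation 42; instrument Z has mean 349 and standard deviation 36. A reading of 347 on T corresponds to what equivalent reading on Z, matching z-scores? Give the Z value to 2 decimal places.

z = (347 − 420)/42 ≈ -1.7381.
Z = 349 + z·36 = 349 + (347 − 420)·36/42 ≈ 286.43.

Z = 286.43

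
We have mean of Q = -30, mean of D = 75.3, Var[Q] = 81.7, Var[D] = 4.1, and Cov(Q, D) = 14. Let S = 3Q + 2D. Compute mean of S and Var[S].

mean of S = 3·mean of Q + 2·mean of D = 3·(-30) + 2·75.3 = 60.6.
Var[S] = a²·Var[Q] + b²·Var[D] + 2ab·Cov(Q, D) with a = 3, b = 2.
= 3²·81.7 + 2²·4.1 + 2·3·2·14
= 735.3 + 16.4 + 168 = 919.7.

mean of S = 60.6, Var[S] = 919.7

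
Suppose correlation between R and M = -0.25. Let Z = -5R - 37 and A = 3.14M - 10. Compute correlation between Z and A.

correlation between Z and A = 0.25

Linear rescalings preserve |correlation|; the slopes -5 and 3.14 have opposite signs, so the correlation flips sign: correlation between Z and A = −correlation between R and M = 0.25.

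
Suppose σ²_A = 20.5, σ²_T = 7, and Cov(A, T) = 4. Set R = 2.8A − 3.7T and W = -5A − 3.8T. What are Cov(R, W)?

Cov(R, W) = -157.14

By bilinearity, Cov(R, W) = ac·σ²_A + bd·σ²_T + (ad+bc)·Cov(A, T), with a=2.8, b=-3.7, c=-5, d=-3.8.
ac·σ²_A = 2.8·(-5)·20.5 = -287
bd·σ²_T = (-3.7)·(-3.8)·7 = 98.42
(ad+bc)·Cov(A, T) = (7.86)·4 = 31.44
Cov(R, W) = -287 + 98.42 + 31.44 = -157.14.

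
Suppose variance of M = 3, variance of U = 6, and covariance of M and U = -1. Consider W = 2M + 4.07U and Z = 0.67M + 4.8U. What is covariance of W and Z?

covariance of W and Z = 108.9091

By bilinearity, covariance of W and Z = ac·variance of M + bd·variance of U + (ad+bc)·covariance of M and U, with a=2, b=4.07, c=0.67, d=4.8.
ac·variance of M = 2·0.67·3 = 4.02
bd·variance of U = 4.07·4.8·6 = 117.216
(ad+bc)·covariance of M and U = (12.3269)·(-1) = -12.3269
covariance of W and Z = 4.02 + 117.216 + (-12.3269) = 108.9091.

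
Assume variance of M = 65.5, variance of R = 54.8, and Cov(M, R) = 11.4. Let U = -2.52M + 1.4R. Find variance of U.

variance of U = a²·variance of M + b²·variance of R + 2ab·Cov(M, R) with a = -2.52, b = 1.4.
= (-2.52)²·65.5 + 1.4²·54.8 + 2·(-2.52)·1.4·11.4
= 415.9512 + 107.408 + (-80.4384) = 442.9208.

variance of U = 442.9208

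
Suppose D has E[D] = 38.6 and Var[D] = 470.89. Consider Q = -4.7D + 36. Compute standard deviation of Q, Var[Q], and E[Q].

standard deviation of Q = 101.99, Var[Q] = 10401.9601, E[Q] = -145.42

Q = -4.7D + 36 is linear with a = -4.7, b = 36.
standard deviation of D = √470.89 = 21.7.
standard deviation of Q = |a|·standard deviation of D = |-4.7|·21.7 = 101.99.
Var[Q] = a²·Var[D] = (-4.7)²·470.89 = 10401.9601 (the additive constant 36 does not affect variance).
E[Q] = a·E[D] + b = (-4.7)·38.6 + 36 = -145.42.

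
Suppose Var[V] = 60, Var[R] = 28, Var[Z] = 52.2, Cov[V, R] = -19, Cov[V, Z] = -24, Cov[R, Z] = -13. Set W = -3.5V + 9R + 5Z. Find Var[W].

Var[W] = 5175

Var[W] = a²·Var[V] + b²·Var[R] + c²·Var[Z] + 2ab·Cov[V, R] + 2ac·Cov[V, Z] + 2bc·Cov[R, Z], with a = -3.5, b = 9, c = 5.
= 735 + 2268 + 1305 + 1197 + 840 + (-1170)
= 5175.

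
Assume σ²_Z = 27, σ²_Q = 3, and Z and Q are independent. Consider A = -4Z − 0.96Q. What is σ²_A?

σ²_A = 434.7648

σ²_A = a²·σ²_Z + b²·σ²_Q + 2ab·Cov[Z, Q] with a = -4, b = -0.96.
Independence gives Cov[Z, Q] = 0.
= (-4)²·27 + (-0.96)²·3 + 2·(-4)·(-0.96)·0
= 432 + 2.7648 + 0 = 434.7648.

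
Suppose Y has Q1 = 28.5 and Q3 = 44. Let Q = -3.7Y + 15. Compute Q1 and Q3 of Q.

Q1(Q) = -147.8, Q3(Q) = -90.45

a = -3.7 < 0 reverses order: Q1(Q) comes from Q3(Y), Q3(Q) from Q1(Y).
Q1(Q) = (-3.7)·44 + 15 = -147.8; Q3(Q) = (-3.7)·28.5 + 15 = -90.45.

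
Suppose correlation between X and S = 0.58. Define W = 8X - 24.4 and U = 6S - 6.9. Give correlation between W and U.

Linear rescalings preserve correlation up to sign; here the slopes 8 and 6 have the same sign, so correlation between W and U = correlation between X and S = 0.58.

correlation between W and U = 0.58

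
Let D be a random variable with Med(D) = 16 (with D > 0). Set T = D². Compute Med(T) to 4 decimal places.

Med(T) = 256

D² is monotone on this domain, so Med(T) = square(16) = 256.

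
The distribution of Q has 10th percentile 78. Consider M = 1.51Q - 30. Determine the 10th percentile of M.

10th percentile of M = 87.78

Since a = 1.51 > 0 the transformation is increasing, so the 10th percentile of M = a·(P_{10} of Q) + b = 1.51·78 + (-30) = 87.78.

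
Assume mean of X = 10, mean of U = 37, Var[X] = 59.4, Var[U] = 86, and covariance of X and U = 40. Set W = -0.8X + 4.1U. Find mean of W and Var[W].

mean of W = 143.7, Var[W] = 1221.276

mean of W = (-0.8)·mean of X + 4.1·mean of U = (-0.8)·10 + 4.1·37 = 143.7.
Var[W] = a²·Var[X] + b²·Var[U] + 2ab·covariance of X and U with a = -0.8, b = 4.1.
= (-0.8)²·59.4 + 4.1²·86 + 2·(-0.8)·4.1·40
= 38.016 + 1445.66 + (-262.4) = 1221.276.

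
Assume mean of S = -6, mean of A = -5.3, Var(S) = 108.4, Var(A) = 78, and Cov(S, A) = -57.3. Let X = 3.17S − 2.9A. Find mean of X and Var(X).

mean of X = -3.65, Var(X) = 2798.79856

mean of X = 3.17·mean of S + (-2.9)·mean of A = 3.17·(-6) + (-2.9)·(-5.3) = -3.65.
Var(X) = a²·Var(S) + b²·Var(A) + 2ab·Cov(S, A) with a = 3.17, b = -2.9.
= 3.17²·108.4 + (-2.9)²·78 + 2·3.17·(-2.9)·(-57.3)
= 1089.30076 + 655.98 + 1053.5178 = 2798.79856.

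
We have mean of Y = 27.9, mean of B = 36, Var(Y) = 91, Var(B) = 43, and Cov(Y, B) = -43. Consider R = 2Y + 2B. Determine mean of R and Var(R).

mean of R = 2·mean of Y + 2·mean of B = 2·27.9 + 2·36 = 127.8.
Var(R) = a²·Var(Y) + b²·Var(B) + 2ab·Cov(Y, B) with a = 2, b = 2.
= 2²·91 + 2²·43 + 2·2·2·(-43)
= 364 + 172 + (-344) = 192.

mean of R = 127.8, Var(R) = 192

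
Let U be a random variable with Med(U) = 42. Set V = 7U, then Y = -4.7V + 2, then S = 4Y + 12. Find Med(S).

Med(V) = 7·42 = 294.
Med(Y) = (-4.7)·294 + 2 = -1379.8.
Med(S) = 4·(-1379.8) + 12 = -5507.2.

Med(S) = -5507.2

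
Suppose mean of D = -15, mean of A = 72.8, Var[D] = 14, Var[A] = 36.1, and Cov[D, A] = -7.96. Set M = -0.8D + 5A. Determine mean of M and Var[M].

mean of M = 376, Var[M] = 975.14

mean of M = (-0.8)·mean of D + 5·mean of A = (-0.8)·(-15) + 5·72.8 = 376.
Var[M] = a²·Var[D] + b²·Var[A] + 2ab·Cov[D, A] with a = -0.8, b = 5.
= (-0.8)²·14 + 5²·36.1 + 2·(-0.8)·5·(-7.96)
= 8.96 + 902.5 + 63.68 = 975.14.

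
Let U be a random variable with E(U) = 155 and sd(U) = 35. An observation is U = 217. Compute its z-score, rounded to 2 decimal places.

z = 1.77

z = (U − E(U)) / sd(U) = (217 − 155) / 35 ≈ 1.77.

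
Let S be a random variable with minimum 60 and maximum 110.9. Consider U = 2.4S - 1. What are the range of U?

Range of S = 110.9 − 60 = 50.9.
Range(U) = |a|·Range(S) = |2.4|·50.9 = 122.16.

Range(U) = 122.16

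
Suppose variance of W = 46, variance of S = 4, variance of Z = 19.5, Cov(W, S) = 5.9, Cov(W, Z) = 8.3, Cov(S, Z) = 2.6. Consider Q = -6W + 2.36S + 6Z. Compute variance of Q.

variance of Q = a²·variance of W + b²·variance of S + c²·variance of Z + 2ab·Cov(W, S) + 2ac·Cov(W, Z) + 2bc·Cov(S, Z), with a = -6, b = 2.36, c = 6.
= 1656 + 22.2784 + 702 + (-167.088) + (-597.6) + 73.632
= 1689.2224.

variance of Q = 1689.2224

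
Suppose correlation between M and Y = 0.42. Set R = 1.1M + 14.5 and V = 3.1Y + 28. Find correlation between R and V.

correlation between R and V = 0.42

Linear rescalings preserve correlation up to sign; here the slopes 1.1 and 3.1 have the same sign, so correlation between R and V = correlation between M and Y = 0.42.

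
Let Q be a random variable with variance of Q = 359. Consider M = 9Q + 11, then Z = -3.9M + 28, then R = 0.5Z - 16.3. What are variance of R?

variance of M = 9²·359 = 29079.
variance of Z = (-3.9)²·29079 = 442291.59.
variance of R = 0.5²·442291.59 = 110572.8975.

variance of R = 110572.8975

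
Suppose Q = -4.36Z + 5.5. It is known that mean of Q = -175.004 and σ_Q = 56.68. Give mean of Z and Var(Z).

mean of Z = 41.4, Var(Z) = 169

From Q = -4.36Z + 5.5: mean of Q = a·mean of Z + b, so mean of Z = (mean of Q − b)/a = (-175.004 − 5.5)/(-4.36) = 41.4.
Var(Q) = 56.68² = 3212.6224.
Var(Q) = a²·Var(Z), so Var(Z) = 3212.6224/(-4.36)² = 169.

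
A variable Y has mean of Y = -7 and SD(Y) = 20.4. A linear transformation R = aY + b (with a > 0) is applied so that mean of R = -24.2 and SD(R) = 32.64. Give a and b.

SD(R) = a·SD(Y) (a > 0), so a = 32.64/20.4 = 1.6.
mean of R = a·mean of Y + b, so b = -24.2 − 1.6·(-7) = -13.

a = 1.6, b = -13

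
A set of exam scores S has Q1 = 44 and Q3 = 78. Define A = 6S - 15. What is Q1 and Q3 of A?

Q1(A) = 249, Q3(A) = 453

a = 6 > 0: Q1(A) = a·Q1(S)+b = 249, Q3(A) = a·Q3(S)+b = 453.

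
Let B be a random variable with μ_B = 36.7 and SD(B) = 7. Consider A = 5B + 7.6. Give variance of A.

A = 5B + 7.6 is linear with a = 5, b = 7.6.
variance of B = 7² = 49.
variance of A = a²·variance of B = 5²·49 = 1225 (the additive constant 7.6 does not affect variance).

variance of A = 1225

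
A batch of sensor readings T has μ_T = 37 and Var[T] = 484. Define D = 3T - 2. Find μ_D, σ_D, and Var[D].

D = 3T - 2 is linear with a = 3, b = -2.
μ_D = a·μ_T + b = 3·37 + (-2) = 109.
σ_T = √484 = 22.
σ_D = |a|·σ_T = |3|·22 = 66.
Var[D] = a²·Var[T] = 3²·484 = 4356 (the additive constant -2 does not affect variance).

μ_D = 109, σ_D = 66, Var[D] = 4356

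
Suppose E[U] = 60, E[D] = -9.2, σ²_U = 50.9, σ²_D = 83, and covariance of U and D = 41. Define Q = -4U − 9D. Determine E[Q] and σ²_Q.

E[Q] = -157.2, σ²_Q = 10489.4

E[Q] = (-4)·E[U] + (-9)·E[D] = (-4)·60 + (-9)·(-9.2) = -157.2.
σ²_Q = a²·σ²_U + b²·σ²_D + 2ab·covariance of U and D with a = -4, b = -9.
= (-4)²·50.9 + (-9)²·83 + 2·(-4)·(-9)·41
= 814.4 + 6723 + 2952 = 10489.4.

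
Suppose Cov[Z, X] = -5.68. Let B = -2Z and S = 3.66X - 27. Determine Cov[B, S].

Cov[B, S] = 41.5776

Cov[B, S] = a·c·Cov[Z, X] = (-2)·3.66·(-5.68) = 41.5776. Additive constants drop out.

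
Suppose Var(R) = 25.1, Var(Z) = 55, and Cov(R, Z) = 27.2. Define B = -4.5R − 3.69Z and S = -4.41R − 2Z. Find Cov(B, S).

By bilinearity, Cov(B, S) = ac·Var(R) + bd·Var(Z) + (ad+bc)·Cov(R, Z), with a=-4.5, b=-3.69, c=-4.41, d=-2.
ac·Var(R) = (-4.5)·(-4.41)·25.1 = 498.1095
bd·Var(Z) = (-3.69)·(-2)·55 = 405.9
(ad+bc)·Cov(R, Z) = (25.2729)·27.2 = 687.42288
Cov(B, S) = 498.1095 + 405.9 + 687.42288 = 1591.43238.

Cov(B, S) = 1591.43238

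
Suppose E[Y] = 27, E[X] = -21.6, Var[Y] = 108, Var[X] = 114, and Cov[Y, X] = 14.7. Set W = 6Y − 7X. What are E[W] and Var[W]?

E[W] = 313.2, Var[W] = 8239.2

E[W] = 6·E[Y] + (-7)·E[X] = 6·27 + (-7)·(-21.6) = 313.2.
Var[W] = a²·Var[Y] + b²·Var[X] + 2ab·Cov[Y, X] with a = 6, b = -7.
= 6²·108 + (-7)²·114 + 2·6·(-7)·14.7
= 3888 + 5586 + (-1234.8) = 8239.2.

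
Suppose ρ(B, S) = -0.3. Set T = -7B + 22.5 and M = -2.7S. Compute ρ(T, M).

ρ(T, M) = -0.3

Linear rescalings preserve correlation up to sign; here the slopes -7 and -2.7 have the same sign, so ρ(T, M) = ρ(B, S) = -0.3.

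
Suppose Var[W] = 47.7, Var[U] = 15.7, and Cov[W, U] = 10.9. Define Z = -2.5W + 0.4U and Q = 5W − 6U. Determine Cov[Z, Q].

By bilinearity, Cov[Z, Q] = ac·Var[W] + bd·Var[U] + (ad+bc)·Cov[W, U], with a=-2.5, b=0.4, c=5, d=-6.
ac·Var[W] = (-2.5)·5·47.7 = -596.25
bd·Var[U] = 0.4·(-6)·15.7 = -37.68
(ad+bc)·Cov[W, U] = (17)·10.9 = 185.3
Cov[Z, Q] = -596.25 + (-37.68) + 185.3 = -448.63.

Cov[Z, Q] = -448.63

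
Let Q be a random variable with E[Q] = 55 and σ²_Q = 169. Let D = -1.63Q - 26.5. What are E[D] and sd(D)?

E[D] = -116.15, sd(D) = 21.19

D = -1.63Q - 26.5 is linear with a = -1.63, b = -26.5.
E[D] = a·E[Q] + b = (-1.63)·55 + (-26.5) = -116.15.
sd(Q) = √169 = 13.
sd(D) = |a|·sd(Q) = |-1.63|·13 = 21.19.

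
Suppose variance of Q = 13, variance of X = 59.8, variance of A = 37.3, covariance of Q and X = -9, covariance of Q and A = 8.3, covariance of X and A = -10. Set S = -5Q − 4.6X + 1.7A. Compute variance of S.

variance of S = a²·variance of Q + b²·variance of X + c²·variance of A + 2ab·covariance of Q and X + 2ac·covariance of Q and A + 2bc·covariance of X and A, with a = -5, b = -4.6, c = 1.7.
= 325 + 1265.368 + 107.797 + (-414) + (-141.1) + 156.4
= 1299.465.

variance of S = 1299.465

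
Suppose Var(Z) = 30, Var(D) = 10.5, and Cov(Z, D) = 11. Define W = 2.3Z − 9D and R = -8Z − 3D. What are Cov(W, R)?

By bilinearity, Cov(W, R) = ac·Var(Z) + bd·Var(D) + (ad+bc)·Cov(Z, D), with a=2.3, b=-9, c=-8, d=-3.
ac·Var(Z) = 2.3·(-8)·30 = -552
bd·Var(D) = (-9)·(-3)·10.5 = 283.5
(ad+bc)·Cov(Z, D) = (65.1)·11 = 716.1
Cov(W, R) = -552 + 283.5 + 716.1 = 447.6.

Cov(W, R) = 447.6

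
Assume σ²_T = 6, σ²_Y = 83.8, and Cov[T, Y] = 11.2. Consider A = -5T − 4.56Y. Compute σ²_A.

σ²_A = a²·σ²_T + b²·σ²_Y + 2ab·Cov[T, Y] with a = -5, b = -4.56.
= (-5)²·6 + (-4.56)²·83.8 + 2·(-5)·(-4.56)·11.2
= 150 + 1742.50368 + 510.72 = 2403.22368.

σ²_A = 2403.22368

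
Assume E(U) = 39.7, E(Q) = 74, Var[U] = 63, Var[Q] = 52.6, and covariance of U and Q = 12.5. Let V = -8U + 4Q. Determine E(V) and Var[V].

E(V) = -21.6, Var[V] = 4073.6

E(V) = (-8)·E(U) + 4·E(Q) = (-8)·39.7 + 4·74 = -21.6.
Var[V] = a²·Var[U] + b²·Var[Q] + 2ab·covariance of U and Q with a = -8, b = 4.
= (-8)²·63 + 4²·52.6 + 2·(-8)·4·12.5
= 4032 + 841.6 + (-800) = 4073.6.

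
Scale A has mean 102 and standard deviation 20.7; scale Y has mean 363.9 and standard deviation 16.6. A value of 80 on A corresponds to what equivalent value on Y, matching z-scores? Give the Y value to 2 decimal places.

z = (80 − 102)/20.7 ≈ -1.0628.
Y = 363.9 + z·16.6 = 363.9 + (80 − 102)·16.6/20.7 ≈ 346.26.

Y = 346.26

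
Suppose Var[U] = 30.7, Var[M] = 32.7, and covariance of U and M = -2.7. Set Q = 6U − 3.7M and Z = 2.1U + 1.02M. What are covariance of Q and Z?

By bilinearity, covariance of Q and Z = ac·Var[U] + bd·Var[M] + (ad+bc)·covariance of U and M, with a=6, b=-3.7, c=2.1, d=1.02.
ac·Var[U] = 6·2.1·30.7 = 386.82
bd·Var[M] = (-3.7)·1.02·32.7 = -123.4098
(ad+bc)·covariance of U and M = (-1.65)·(-2.7) = 4.455
covariance of Q and Z = 386.82 + (-123.4098) + 4.455 = 267.8652.

covariance of Q and Z = 267.8652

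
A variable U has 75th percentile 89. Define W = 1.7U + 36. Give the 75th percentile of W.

Since a = 1.7 > 0 the transformation is increasing, so the 75th percentile of W = a·(P_{75} of U) + b = 1.7·89 + 36 = 187.3.

75th percentile of W = 187.3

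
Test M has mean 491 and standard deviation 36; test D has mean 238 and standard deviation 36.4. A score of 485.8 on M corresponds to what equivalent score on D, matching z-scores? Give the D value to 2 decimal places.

z = (485.8 − 491)/36 ≈ -0.1444.
D = 238 + z·36.4 = 238 + (485.8 − 491)·36.4/36 ≈ 232.74.

D = 232.74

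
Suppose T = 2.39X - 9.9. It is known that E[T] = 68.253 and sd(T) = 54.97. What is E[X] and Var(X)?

From T = 2.39X - 9.9: E[T] = a·E[X] + b, so E[X] = (E[T] − b)/a = (68.253 − (-9.9))/2.39 = 32.7.
Var(T) = 54.97² = 3021.7009.
Var(T) = a²·Var(X), so Var(X) = 3021.7009/2.39² = 529.

E[X] = 32.7, Var(X) = 529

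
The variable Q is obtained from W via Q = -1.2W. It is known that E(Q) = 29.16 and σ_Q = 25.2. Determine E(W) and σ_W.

E(W) = -24.3, σ_W = 21

From Q = -1.2W: E(Q) = a·E(W) + b, so E(W) = (E(Q) − b)/a = (29.16 − 0)/(-1.2) = -24.3.
σ_Q = |a|·σ_W, so σ_W = 25.2/|-1.2| = 21.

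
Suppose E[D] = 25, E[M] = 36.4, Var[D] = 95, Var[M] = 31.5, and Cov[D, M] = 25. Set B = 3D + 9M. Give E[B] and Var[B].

E[B] = 402.6, Var[B] = 4756.5

E[B] = 3·E[D] + 9·E[M] = 3·25 + 9·36.4 = 402.6.
Var[B] = a²·Var[D] + b²·Var[M] + 2ab·Cov[D, M] with a = 3, b = 9.
= 3²·95 + 9²·31.5 + 2·3·9·25
= 855 + 2551.5 + 1350 = 4756.5.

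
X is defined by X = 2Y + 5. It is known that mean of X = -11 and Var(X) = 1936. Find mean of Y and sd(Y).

mean of Y = -8, sd(Y) = 22

From X = 2Y + 5: mean of X = a·mean of Y + b, so mean of Y = (mean of X − b)/a = (-11 − 5)/2 = -8.
sd(X) = √1936 = 44.
sd(X) = |a|·sd(Y), so sd(Y) = 44/|2| = 22.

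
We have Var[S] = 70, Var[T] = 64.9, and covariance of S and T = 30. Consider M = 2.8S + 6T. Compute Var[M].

Var[M] = a²·Var[S] + b²·Var[T] + 2ab·covariance of S and T with a = 2.8, b = 6.
= 2.8²·70 + 6²·64.9 + 2·2.8·6·30
= 548.8 + 2336.4 + 1008 = 3893.2.

Var[M] = 3893.2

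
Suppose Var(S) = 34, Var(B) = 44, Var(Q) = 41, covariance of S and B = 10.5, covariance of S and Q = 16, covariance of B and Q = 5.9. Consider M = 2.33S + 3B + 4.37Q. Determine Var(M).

Var(M) = a²·Var(S) + b²·Var(B) + c²·Var(Q) + 2ab·covariance of S and B + 2ac·covariance of S and Q + 2bc·covariance of B and Q, with a = 2.33, b = 3, c = 4.37.
= 184.5826 + 396 + 782.9729 + 146.79 + 325.8272 + 154.698
= 1990.8707.

Var(M) = 1990.8707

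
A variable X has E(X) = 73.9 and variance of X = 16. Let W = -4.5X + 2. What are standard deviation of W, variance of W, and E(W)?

W = -4.5X + 2 is linear with a = -4.5, b = 2.
standard deviation of X = √16 = 4.
standard deviation of W = |a|·standard deviation of X = |-4.5|·4 = 18.
variance of W = a²·variance of X = (-4.5)²·16 = 324 (the additive constant 2 does not affect variance).
E(W) = a·E(X) + b = (-4.5)·73.9 + 2 = -330.55.

standard deviation of W = 18, variance of W = 324, E(W) = -330.55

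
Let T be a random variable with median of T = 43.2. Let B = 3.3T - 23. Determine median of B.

A linear map preserves order up to sign, so median of B = a·median of T + b = 3.3·43.2 + (-23) = 119.56.

median of B = 119.56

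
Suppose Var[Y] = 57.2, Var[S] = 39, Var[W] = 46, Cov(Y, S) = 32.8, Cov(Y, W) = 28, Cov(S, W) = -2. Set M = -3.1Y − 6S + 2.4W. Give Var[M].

Var[M] = 3079.772

Var[M] = a²·Var[Y] + b²·Var[S] + c²·Var[W] + 2ab·Cov(Y, S) + 2ac·Cov(Y, W) + 2bc·Cov(S, W), with a = -3.1, b = -6, c = 2.4.
= 549.692 + 1404 + 264.96 + 1220.16 + (-416.64) + 57.6
= 3079.772.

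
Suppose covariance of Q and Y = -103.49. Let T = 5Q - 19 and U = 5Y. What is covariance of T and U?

covariance of T and U = a·c·covariance of Q and Y = 5·5·(-103.49) = -2587.25. Additive constants drop out.

covariance of T and U = -2587.25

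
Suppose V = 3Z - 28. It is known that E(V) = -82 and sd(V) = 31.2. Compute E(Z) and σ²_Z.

From V = 3Z - 28: E(V) = a·E(Z) + b, so E(Z) = (E(V) − b)/a = (-82 − (-28))/3 = -18.
σ²_V = 31.2² = 973.44.
σ²_V = a²·σ²_Z, so σ²_Z = 973.44/3² = 108.16.

E(Z) = -18, σ²_Z = 108.16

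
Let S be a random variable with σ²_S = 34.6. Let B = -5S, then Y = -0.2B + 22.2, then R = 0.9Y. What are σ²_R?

σ²_B = (-5)²·34.6 = 865.
σ²_Y = (-0.2)²·865 = 34.6.
σ²_R = 0.9²·34.6 = 28.026.

σ²_R = 28.026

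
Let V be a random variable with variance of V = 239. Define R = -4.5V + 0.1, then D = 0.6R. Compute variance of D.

variance of R = (-4.5)²·239 = 4839.75.
variance of D = 0.6²·4839.75 = 1742.31.

variance of D = 1742.31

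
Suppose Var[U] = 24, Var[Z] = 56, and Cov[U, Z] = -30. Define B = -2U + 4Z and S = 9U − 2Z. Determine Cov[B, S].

By bilinearity, Cov[B, S] = ac·Var[U] + bd·Var[Z] + (ad+bc)·Cov[U, Z], with a=-2, b=4, c=9, d=-2.
ac·Var[U] = (-2)·9·24 = -432
bd·Var[Z] = 4·(-2)·56 = -448
(ad+bc)·Cov[U, Z] = (40)·(-30) = -1200
Cov[B, S] = -432 + (-448) + (-1200) = -2080.

Cov[B, S] = -2080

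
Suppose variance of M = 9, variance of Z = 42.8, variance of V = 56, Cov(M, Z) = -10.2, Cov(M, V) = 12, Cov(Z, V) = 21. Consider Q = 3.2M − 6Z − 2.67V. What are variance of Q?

variance of Q = a²·variance of M + b²·variance of Z + c²·variance of V + 2ab·Cov(M, Z) + 2ac·Cov(M, V) + 2bc·Cov(Z, V), with a = 3.2, b = -6, c = -2.67.
= 92.16 + 1540.8 + 399.2184 + 391.68 + (-205.056) + 672.84
= 2891.6424.

variance of Q = 2891.6424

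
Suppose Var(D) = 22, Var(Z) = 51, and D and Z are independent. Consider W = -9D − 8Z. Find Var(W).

Var(W) = a²·Var(D) + b²·Var(Z) + 2ab·Cov[D, Z] with a = -9, b = -8.
Independence gives Cov[D, Z] = 0.
= (-9)²·22 + (-8)²·51 + 2·(-9)·(-8)·0
= 1782 + 3264 + 0 = 5046.

Var(W) = 5046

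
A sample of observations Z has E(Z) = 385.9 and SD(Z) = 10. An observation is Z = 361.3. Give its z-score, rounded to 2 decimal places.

z = -2.46

z = (Z − E(Z)) / SD(Z) = (361.3 − 385.9) / 10 = -2.46.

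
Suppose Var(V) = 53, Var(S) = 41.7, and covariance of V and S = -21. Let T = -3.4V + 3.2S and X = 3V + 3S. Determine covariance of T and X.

By bilinearity, covariance of T and X = ac·Var(V) + bd·Var(S) + (ad+bc)·covariance of V and S, with a=-3.4, b=3.2, c=3, d=3.
ac·Var(V) = (-3.4)·3·53 = -540.6
bd·Var(S) = 3.2·3·41.7 = 400.32
(ad+bc)·covariance of V and S = (-0.6)·(-21) = 12.6
covariance of T and X = -540.6 + 400.32 + 12.6 = -127.68.

covariance of T and X = -127.68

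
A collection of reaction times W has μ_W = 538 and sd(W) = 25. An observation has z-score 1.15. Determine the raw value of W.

W = 566.75

W = μ_W + z·sd(W) = 538 + 1.15·25 = 566.75.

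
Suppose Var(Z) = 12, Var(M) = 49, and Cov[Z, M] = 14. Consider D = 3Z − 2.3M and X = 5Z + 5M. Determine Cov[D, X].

By bilinearity, Cov[D, X] = ac·Var(Z) + bd·Var(M) + (ad+bc)·Cov[Z, M], with a=3, b=-2.3, c=5, d=5.
ac·Var(Z) = 3·5·12 = 180
bd·Var(M) = (-2.3)·5·49 = -563.5
(ad+bc)·Cov[Z, M] = (3.5)·14 = 49
Cov[D, X] = 180 + (-563.5) + 49 = -334.5.

Cov[D, X] = -334.5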